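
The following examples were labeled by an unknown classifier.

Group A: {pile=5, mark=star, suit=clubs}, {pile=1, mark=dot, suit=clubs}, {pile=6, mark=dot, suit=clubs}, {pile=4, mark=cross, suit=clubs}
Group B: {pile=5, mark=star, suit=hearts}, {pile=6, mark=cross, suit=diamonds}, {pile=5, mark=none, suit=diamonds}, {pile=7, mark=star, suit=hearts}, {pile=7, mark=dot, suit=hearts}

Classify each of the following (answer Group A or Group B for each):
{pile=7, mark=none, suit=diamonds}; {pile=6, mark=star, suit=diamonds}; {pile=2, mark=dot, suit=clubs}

'Group A' ⟺ suit is clubs.

Group B, Group B, Group A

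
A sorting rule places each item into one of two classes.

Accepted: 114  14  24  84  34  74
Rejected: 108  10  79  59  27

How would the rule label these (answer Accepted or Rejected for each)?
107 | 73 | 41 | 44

The rule appears to be: ends in digit 4.
107: Rejected (last digit 7).
73: Rejected (last digit 3).
41: Rejected (last digit 1).
44: Accepted (last digit 4).

Rejected, Rejected, Rejected, Accepted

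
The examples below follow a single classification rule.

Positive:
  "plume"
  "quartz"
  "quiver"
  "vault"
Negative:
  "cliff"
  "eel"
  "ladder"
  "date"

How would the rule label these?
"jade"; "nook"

Negative, Negative

One predicate separates the groups cleanly: contains 'u'.
"jade" — no 'u', hence Negative.
"nook" — no 'u', hence Negative.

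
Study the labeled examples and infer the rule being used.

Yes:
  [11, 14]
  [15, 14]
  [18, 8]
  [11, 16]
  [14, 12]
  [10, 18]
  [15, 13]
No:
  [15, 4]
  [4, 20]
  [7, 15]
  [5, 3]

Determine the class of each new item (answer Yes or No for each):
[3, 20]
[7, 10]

No, No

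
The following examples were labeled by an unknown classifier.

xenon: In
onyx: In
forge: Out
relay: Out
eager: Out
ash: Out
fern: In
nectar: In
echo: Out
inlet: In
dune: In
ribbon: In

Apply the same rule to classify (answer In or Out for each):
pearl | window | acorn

Out, In, In

The rule appears to be: contains 'n'.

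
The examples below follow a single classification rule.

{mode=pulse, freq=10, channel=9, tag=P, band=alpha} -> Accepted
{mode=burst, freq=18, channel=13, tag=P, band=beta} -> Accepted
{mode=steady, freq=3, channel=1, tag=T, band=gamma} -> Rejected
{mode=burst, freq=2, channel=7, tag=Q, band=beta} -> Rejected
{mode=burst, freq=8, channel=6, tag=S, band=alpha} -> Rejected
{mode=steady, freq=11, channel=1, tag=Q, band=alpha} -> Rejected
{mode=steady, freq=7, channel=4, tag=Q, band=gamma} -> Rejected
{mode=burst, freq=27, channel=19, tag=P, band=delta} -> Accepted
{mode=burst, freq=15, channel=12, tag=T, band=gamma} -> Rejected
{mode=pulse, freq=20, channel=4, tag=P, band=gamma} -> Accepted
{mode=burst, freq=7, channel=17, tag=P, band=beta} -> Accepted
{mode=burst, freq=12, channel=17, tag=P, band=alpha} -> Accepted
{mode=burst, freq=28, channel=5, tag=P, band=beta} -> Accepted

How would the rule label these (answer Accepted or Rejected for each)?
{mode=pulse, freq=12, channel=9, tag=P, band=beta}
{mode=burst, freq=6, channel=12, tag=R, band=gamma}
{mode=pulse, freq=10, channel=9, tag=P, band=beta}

Accepted, Rejected, Accepted

The pattern is that an item is 'Accepted' exactly when: tag is P.
Accepted: {mode=pulse, freq=12, channel=9, tag=P, band=beta}, since tag is P.
Rejected: {mode=burst, freq=6, channel=12, tag=R, band=gamma}, since tag is R.
Accepted: {mode=pulse, freq=10, channel=9, tag=P, band=beta}, since tag is P.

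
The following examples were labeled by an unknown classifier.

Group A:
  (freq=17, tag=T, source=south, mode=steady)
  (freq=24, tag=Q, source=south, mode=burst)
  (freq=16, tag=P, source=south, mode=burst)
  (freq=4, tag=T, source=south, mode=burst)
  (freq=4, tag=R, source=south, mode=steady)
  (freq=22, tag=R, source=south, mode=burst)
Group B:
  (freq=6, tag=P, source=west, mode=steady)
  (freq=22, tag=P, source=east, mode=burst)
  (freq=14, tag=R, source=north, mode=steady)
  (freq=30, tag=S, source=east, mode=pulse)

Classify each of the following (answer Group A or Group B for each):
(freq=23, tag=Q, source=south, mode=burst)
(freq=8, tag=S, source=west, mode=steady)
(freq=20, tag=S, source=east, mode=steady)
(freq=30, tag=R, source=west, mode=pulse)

Group A, Group B, Group B, Group B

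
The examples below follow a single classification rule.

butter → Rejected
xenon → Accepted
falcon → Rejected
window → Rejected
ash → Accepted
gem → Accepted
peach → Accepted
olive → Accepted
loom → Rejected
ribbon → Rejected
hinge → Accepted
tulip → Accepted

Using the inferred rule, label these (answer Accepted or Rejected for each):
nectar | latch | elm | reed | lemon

Rejected, Accepted, Accepted, Rejected, Accepted

One predicate separates the groups cleanly: odd length.
nectar: length 6, does not pass → Rejected.
latch: length 5, meets the rule → Accepted.
elm: length 3, meets the rule → Accepted.
reed: length 4, does not pass → Rejected.
lemon: length 5, meets the rule → Accepted.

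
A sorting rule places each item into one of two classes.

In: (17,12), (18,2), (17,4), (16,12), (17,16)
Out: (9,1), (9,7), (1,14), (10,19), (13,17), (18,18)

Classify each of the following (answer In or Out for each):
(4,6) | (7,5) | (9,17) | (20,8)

Out, Out, Out, In

The common property of the 'In' items is: first > second AND second is even. No 'Out' item has it.
(4,6): 4 < 6, second 6, fails the rule → Out.
(7,5): 7 > 5, second 5, fails the rule → Out.
(9,17): 9 < 17, second 17, fails the rule → Out.
(20,8): 20 > 8, second 8, qualifies → In.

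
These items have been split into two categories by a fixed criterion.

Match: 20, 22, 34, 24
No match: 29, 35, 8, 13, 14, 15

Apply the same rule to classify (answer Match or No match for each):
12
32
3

The pattern is that an item is 'Match' exactly when: even AND at least 15.

No match, Match, No match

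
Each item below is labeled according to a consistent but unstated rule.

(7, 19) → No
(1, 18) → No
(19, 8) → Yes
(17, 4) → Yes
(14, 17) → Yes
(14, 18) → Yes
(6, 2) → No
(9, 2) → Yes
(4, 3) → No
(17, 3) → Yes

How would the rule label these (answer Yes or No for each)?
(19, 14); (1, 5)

The distinguishing property — first ≥ 8 — holds for all the 'Yes' cases and none of the 'No' cases.
Yes: (19, 14), since first 19. No: (1, 5), since first 1.

Yes, No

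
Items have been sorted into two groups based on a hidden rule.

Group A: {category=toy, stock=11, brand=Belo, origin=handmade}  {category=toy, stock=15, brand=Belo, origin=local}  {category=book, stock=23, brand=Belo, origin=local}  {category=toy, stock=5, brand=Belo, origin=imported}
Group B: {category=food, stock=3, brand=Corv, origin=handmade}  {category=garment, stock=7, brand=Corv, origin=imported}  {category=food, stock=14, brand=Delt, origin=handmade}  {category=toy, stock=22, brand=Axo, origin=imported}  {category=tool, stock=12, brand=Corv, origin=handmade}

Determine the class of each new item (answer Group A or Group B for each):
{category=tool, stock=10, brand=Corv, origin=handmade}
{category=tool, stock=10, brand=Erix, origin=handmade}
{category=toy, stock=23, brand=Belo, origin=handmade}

Group B, Group B, Group A

A rule that fits every label: brand is Belo — true of each 'Group A' example, false of each 'Group B' one.
{category=tool, stock=10, brand=Corv, origin=handmade}: brand is Corv — lacks this property, so Group B.
{category=tool, stock=10, brand=Erix, origin=handmade}: brand is Erix — lacks this property, so Group B.
{category=toy, stock=23, brand=Belo, origin=handmade}: brand is Belo — meets the rule, so Group A.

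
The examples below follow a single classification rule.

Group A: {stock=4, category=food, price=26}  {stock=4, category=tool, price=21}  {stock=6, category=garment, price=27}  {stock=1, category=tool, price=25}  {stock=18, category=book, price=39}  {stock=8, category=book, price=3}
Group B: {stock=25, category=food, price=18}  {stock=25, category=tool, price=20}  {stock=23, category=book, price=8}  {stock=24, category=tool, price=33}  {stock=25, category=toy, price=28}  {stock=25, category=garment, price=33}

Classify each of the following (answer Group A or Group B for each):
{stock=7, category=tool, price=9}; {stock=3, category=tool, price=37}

Group A, Group A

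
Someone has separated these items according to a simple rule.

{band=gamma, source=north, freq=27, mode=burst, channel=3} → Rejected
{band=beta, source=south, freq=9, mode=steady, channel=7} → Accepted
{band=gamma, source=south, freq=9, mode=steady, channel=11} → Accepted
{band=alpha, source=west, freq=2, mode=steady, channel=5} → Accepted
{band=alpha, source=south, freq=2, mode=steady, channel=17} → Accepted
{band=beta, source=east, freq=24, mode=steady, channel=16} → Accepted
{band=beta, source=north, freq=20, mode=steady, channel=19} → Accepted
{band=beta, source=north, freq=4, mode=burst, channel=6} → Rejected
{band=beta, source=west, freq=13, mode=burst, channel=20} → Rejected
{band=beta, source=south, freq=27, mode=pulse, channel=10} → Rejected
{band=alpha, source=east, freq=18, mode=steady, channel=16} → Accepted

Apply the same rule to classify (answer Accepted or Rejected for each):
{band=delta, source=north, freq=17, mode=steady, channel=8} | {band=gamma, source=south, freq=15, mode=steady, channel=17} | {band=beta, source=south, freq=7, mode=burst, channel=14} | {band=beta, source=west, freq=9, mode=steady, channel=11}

Rule: mode is steady. This holds for each 'Accepted' example and fails for each 'Rejected' one.

Accepted, Accepted, Rejected, Accepted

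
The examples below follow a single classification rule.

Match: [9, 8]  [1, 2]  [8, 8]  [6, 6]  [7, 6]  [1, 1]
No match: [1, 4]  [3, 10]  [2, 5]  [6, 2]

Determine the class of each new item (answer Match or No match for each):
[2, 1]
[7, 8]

Match, Match

The simplest hypothesis consistent with all the labels is: |first − second| ≤ 1.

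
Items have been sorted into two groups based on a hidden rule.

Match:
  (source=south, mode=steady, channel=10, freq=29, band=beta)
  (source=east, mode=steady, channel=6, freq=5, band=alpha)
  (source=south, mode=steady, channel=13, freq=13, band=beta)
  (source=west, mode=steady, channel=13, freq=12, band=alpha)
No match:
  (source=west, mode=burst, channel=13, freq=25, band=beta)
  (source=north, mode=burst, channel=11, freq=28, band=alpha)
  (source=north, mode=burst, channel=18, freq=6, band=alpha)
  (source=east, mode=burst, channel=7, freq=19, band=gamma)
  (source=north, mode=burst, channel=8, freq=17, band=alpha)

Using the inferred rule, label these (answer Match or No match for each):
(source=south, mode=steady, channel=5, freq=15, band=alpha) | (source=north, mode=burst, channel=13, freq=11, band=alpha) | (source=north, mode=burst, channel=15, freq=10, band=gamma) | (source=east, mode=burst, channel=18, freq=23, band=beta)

Match, No match, No match, No match

The simplest hypothesis consistent with all the labels is: mode is steady.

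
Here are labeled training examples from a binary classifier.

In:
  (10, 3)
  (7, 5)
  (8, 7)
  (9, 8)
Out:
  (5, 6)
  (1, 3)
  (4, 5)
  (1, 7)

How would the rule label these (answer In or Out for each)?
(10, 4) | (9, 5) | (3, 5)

In, In, Out

The classifier is using: first > second.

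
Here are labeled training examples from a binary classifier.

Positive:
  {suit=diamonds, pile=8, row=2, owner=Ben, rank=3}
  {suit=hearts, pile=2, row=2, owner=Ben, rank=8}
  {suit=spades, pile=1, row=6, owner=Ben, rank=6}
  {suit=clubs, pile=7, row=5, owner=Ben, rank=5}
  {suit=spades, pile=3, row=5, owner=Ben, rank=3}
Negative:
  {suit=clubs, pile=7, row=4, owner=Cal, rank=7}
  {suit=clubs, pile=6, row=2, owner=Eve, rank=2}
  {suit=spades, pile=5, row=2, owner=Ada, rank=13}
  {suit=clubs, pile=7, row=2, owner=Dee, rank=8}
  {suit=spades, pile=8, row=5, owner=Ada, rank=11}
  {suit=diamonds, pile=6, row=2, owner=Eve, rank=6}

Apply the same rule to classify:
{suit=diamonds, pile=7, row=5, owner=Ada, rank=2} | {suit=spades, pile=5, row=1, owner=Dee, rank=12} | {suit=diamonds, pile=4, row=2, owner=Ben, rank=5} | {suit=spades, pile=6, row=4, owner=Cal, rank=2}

Negative, Negative, Positive, Negative

Every 'Positive' example satisfies: owner is Ben. None of the 'Negative' examples do.
{suit=diamonds, pile=7, row=5, owner=Ada, rank=2}: owner is Ada — doesn't qualify, so Negative. {suit=spades, pile=5, row=1, owner=Dee, rank=12}: owner is Dee — doesn't qualify, so Negative. {suit=diamonds, pile=4, row=2, owner=Ben, rank=5}: owner is Ben — passes, so Positive. {suit=spades, pile=6, row=4, owner=Cal, rank=2}: owner is Cal — doesn't qualify, so Negative.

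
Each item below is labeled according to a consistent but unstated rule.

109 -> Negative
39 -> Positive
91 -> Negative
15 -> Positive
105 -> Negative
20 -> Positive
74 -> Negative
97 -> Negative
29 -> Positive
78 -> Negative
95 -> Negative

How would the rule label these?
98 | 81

Negative, Negative

The classifier is using: at most 39.
98: 98 > 39 — does not fit, so Negative.
81: 81 > 39 — does not fit, so Negative.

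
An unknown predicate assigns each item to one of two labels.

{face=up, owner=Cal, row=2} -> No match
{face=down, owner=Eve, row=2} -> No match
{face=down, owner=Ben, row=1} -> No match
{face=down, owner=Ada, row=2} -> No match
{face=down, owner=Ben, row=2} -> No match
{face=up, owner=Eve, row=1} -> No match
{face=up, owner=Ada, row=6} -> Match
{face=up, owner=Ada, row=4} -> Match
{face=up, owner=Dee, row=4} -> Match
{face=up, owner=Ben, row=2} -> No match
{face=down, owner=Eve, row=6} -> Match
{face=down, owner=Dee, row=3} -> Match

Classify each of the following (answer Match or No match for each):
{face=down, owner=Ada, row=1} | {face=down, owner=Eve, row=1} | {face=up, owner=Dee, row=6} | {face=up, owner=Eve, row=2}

No match, No match, Match, No match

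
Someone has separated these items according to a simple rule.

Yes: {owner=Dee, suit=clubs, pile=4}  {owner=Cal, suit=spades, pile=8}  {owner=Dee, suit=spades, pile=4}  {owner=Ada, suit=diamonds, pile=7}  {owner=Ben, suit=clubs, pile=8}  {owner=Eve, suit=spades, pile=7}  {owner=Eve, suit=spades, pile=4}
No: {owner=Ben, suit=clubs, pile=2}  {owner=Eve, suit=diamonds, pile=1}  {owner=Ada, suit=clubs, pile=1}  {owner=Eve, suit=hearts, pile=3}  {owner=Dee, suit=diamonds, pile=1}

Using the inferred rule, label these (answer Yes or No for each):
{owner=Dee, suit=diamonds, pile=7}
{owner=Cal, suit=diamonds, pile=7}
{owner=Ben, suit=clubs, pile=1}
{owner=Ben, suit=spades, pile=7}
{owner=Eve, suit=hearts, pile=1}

Yes, Yes, No, Yes, No

The distinguishing property — pile ≥ 4 — holds for all the 'Yes' cases and none of the 'No' cases.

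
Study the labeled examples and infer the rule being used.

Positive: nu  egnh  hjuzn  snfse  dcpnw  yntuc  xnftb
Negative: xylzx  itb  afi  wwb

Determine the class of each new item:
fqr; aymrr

A rule that fits every label: contains 'n' — true of each 'Positive' example, false of each 'Negative' one.
fqr — no 'n', hence Negative. aymrr — no 'n', hence Negative.

Negative, Negative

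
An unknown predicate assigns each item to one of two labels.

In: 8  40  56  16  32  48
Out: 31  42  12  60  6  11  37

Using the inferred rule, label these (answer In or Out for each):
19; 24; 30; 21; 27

The classifier is using: multiple of 8.

Out, In, Out, Out, Out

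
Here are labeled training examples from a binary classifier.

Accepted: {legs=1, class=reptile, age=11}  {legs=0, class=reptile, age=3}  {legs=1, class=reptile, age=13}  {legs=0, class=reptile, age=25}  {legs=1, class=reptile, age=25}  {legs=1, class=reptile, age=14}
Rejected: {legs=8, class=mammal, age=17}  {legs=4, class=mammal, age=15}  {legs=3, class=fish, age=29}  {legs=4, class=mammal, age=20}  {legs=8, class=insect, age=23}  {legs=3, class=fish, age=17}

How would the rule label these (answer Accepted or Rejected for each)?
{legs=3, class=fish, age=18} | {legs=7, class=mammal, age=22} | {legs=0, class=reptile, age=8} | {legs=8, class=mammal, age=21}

Rejected, Rejected, Accepted, Rejected

All 'Accepted' examples share one property — class is reptile — and every 'Rejected' example lacks it.
{legs=3, class=fish, age=18}: Rejected (class is fish). {legs=7, class=mammal, age=22}: Rejected (class is mammal). {legs=0, class=reptile, age=8}: Accepted (class is reptile). {legs=8, class=mammal, age=21}: Rejected (class is mammal).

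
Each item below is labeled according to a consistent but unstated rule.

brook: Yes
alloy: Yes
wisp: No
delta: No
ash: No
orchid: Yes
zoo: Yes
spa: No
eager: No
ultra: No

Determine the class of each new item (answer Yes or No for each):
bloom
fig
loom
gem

Yes, No, Yes, No

Every 'Yes' example satisfies: contains 'o'. None of the 'No' examples do.
bloom: Yes (has 'o').
fig: No (no 'o').
loom: Yes (has 'o').
gem: No (no 'o').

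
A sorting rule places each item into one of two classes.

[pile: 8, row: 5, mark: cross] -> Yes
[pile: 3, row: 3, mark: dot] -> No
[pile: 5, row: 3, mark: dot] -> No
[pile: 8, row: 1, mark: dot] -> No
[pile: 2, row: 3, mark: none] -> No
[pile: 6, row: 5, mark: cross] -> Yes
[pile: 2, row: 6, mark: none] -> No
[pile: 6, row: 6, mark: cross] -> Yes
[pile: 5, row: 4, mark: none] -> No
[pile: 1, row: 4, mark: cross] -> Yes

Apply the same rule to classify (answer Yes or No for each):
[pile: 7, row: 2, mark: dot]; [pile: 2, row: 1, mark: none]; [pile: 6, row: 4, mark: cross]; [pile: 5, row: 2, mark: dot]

The classifier is using: mark is cross.

No, No, Yes, No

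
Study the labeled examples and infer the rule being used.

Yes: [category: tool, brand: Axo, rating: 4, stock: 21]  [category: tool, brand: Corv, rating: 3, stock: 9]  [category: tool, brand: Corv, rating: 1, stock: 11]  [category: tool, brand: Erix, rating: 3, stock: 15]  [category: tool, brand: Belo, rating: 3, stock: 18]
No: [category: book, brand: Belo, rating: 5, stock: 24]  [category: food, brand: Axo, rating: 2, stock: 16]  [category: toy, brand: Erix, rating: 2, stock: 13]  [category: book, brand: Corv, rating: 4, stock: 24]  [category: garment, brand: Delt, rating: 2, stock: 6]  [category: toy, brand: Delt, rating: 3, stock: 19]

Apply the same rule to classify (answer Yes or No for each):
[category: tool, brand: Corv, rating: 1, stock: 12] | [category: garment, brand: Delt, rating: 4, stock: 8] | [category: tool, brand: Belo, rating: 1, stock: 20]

Looking at the examples, the only property every 'Yes' case has and every 'No' case lacks is: category is tool.

Yes, No, Yes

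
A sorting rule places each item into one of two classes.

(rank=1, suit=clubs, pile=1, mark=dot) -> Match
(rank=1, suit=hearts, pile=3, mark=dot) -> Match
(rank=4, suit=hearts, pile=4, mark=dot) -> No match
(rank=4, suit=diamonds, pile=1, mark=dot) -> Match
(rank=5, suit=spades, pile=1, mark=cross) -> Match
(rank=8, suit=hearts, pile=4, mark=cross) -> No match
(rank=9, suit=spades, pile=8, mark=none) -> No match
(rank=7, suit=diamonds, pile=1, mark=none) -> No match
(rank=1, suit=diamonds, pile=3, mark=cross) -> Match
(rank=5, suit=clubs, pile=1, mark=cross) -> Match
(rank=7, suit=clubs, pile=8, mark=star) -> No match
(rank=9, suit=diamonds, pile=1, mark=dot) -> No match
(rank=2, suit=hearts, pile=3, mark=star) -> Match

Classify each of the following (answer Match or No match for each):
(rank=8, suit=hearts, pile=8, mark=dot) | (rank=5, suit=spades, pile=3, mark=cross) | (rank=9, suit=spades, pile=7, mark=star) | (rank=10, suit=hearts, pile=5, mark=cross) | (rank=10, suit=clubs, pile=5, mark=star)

No match, Match, No match, No match, No match

Every 'Match' example satisfies: rank ≤ 5 AND pile ≤ 3. None of the 'No match' examples do.
No match: (rank=8, suit=hearts, pile=8, mark=dot), since rank = 8, pile = 8.
Match: (rank=5, suit=spades, pile=3, mark=cross), since rank = 5, pile = 3.
No match: (rank=9, suit=spades, pile=7, mark=star), since rank = 9, pile = 7.
No match: (rank=10, suit=hearts, pile=5, mark=cross), since rank = 10, pile = 5.
No match: (rank=10, suit=clubs, pile=5, mark=star), since rank = 10, pile = 5.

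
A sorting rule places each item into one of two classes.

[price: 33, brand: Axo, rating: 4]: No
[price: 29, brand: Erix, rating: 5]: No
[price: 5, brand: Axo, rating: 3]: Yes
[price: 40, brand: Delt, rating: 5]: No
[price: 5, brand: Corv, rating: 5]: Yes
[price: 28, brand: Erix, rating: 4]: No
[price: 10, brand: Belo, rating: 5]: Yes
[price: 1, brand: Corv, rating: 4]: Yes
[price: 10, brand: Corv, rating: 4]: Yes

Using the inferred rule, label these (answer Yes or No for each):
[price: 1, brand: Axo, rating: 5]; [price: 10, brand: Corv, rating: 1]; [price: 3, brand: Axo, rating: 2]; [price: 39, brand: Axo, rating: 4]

A rule that fits every label: price ≤ 10 — true of each 'Yes' example, false of each 'No' one.
[price: 1, brand: Axo, rating: 5]: Yes (price = 1).
[price: 10, brand: Corv, rating: 1]: Yes (price = 10).
[price: 3, brand: Axo, rating: 2]: Yes (price = 3).
[price: 39, brand: Axo, rating: 4]: No (price = 39).

Yes, Yes, Yes, No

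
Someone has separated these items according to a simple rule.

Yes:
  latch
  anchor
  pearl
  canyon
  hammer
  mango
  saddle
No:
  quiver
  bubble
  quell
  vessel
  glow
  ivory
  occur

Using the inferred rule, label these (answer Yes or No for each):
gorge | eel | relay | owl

Checking candidate rules against both groups, what survives is: contains 'a'.
No: gorge, since no 'a'. No: eel, since no 'a'. Yes: relay, since has 'a'. No: owl, since no 'a'.

No, No, Yes, No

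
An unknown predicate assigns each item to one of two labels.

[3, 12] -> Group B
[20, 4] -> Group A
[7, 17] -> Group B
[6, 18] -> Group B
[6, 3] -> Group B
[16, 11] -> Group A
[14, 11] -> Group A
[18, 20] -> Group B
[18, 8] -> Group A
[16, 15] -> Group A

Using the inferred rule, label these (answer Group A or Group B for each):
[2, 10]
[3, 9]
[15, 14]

Group B, Group B, Group A

'Group A' ⟺ first > second AND sum ≥ 15.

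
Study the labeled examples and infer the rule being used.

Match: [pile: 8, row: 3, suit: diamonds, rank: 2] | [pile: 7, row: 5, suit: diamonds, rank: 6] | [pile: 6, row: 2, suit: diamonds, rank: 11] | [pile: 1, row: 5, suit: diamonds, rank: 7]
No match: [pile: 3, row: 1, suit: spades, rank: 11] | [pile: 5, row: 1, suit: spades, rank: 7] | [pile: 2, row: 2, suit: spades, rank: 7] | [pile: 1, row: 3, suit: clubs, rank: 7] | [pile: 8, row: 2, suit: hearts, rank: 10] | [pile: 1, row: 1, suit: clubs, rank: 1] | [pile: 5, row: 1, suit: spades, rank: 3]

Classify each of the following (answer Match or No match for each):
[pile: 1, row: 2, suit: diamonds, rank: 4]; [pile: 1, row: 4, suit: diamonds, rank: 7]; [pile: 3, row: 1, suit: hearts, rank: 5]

Match, Match, No match

The common property of the 'Match' items is: suit is diamonds. No 'No match' item has it.
[pile: 1, row: 2, suit: diamonds, rank: 4]: suit is diamonds — passes, so Match.
[pile: 1, row: 4, suit: diamonds, rank: 7]: suit is diamonds — passes, so Match.
[pile: 3, row: 1, suit: hearts, rank: 5]: suit is hearts — doesn't match, so No match.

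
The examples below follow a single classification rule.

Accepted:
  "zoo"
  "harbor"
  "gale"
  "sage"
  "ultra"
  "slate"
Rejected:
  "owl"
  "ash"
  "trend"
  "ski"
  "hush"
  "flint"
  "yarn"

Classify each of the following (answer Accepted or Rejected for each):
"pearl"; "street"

Accepted, Accepted

All 'Accepted' examples share one property — has ≥ 2 vowels — and every 'Rejected' example lacks it.
Accepted: "pearl", since 2 vowels. Accepted: "street", since 2 vowels.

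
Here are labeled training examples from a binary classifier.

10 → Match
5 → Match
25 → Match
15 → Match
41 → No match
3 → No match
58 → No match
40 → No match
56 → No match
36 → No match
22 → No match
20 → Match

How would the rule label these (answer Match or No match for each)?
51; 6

Every 'Match' example satisfies: multiple of 5 AND at most 25. None of the 'No match' examples do.
51 → 51 = 5·10 + 1, 51 > 25 → No match. 6 → 6 = 5·1 + 1, 6 ≤ 25 → No match.

No match, No match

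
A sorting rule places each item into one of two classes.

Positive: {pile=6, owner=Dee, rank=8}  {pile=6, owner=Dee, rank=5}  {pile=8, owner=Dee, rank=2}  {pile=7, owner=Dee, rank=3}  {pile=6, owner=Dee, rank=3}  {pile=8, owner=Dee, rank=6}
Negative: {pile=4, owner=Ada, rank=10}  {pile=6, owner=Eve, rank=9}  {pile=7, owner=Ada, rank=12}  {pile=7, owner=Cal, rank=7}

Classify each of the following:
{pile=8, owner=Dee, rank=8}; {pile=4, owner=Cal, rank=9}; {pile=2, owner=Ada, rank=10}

Checking candidate rules against both groups, what survives is: owner is Dee.
{pile=8, owner=Dee, rank=8}: owner is Dee — meets the rule, so Positive.
{pile=4, owner=Cal, rank=9}: owner is Cal — does not pass, so Negative.
{pile=2, owner=Ada, rank=10}: owner is Ada — does not pass, so Negative.

Positive, Negative, Negative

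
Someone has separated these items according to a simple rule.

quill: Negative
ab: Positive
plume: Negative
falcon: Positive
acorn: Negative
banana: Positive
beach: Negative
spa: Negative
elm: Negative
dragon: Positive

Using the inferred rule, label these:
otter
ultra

Negative, Negative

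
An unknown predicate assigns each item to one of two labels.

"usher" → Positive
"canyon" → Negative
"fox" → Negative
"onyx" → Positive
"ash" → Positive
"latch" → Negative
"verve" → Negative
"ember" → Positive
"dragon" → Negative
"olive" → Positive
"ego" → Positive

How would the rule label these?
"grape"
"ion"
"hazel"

Negative, Positive, Negative

The common property of the 'Positive' items is: starts with a vowel. No 'Negative' item has it.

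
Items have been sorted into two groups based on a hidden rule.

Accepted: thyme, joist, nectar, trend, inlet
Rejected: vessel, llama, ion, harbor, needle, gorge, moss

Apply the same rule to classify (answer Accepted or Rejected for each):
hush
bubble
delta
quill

Rule: contains 't'. This holds for each 'Accepted' example and fails for each 'Rejected' one.
hush — no 't', hence Rejected.
bubble — no 't', hence Rejected.
delta — has 't', hence Accepted.
quill — no 't', hence Rejected.

Rejected, Rejected, Accepted, Rejected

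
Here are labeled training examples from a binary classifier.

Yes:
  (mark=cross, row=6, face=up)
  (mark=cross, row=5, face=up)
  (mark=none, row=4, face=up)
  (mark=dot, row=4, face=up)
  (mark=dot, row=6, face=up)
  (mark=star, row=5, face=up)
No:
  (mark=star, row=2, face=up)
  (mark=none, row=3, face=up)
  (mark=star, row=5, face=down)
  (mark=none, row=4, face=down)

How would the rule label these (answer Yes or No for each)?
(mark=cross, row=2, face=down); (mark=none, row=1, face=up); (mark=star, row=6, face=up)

Every 'Yes' example satisfies: face is up AND row ≥ 4. None of the 'No' examples do.

No, No, Yes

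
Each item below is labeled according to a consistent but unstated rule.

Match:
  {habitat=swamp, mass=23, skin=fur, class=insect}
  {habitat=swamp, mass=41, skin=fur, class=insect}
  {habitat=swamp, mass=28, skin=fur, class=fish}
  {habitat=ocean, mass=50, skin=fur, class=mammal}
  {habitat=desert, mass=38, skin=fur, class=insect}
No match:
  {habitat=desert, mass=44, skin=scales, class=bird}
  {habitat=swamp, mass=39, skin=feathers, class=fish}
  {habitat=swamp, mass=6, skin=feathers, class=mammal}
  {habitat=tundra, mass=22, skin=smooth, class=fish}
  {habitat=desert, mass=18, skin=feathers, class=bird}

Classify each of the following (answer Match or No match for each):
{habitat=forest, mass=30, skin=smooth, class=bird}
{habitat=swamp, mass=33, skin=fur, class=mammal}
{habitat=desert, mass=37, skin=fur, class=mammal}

No match, Match, Match

Rule: skin is fur. This holds for each 'Match' example and fails for each 'No match' one.
{habitat=forest, mass=30, skin=smooth, class=bird}: skin is smooth, doesn't match → No match. {habitat=swamp, mass=33, skin=fur, class=mammal}: skin is fur, satisfies this → Match. {habitat=desert, mass=37, skin=fur, class=mammal}: skin is fur, satisfies this → Match.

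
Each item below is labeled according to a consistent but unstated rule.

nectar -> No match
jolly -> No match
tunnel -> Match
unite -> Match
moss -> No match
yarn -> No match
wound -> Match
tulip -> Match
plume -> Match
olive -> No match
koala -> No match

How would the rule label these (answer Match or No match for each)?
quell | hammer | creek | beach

Match, No match, No match, No match

Looking at the examples, the only property every 'Match' case has and every 'No match' case lacks is: contains 'u'.
quell — has 'u', hence Match. hammer — no 'u', hence No match. creek — no 'u', hence No match. beach — no 'u', hence No match.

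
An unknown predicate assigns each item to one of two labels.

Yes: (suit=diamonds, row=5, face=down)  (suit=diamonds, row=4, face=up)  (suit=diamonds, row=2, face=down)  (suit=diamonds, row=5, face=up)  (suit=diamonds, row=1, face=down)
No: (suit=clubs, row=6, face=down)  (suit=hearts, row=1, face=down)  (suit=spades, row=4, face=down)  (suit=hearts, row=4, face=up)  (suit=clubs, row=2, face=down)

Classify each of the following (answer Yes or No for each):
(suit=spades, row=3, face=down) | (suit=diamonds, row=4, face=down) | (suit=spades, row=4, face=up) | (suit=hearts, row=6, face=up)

No, Yes, No, No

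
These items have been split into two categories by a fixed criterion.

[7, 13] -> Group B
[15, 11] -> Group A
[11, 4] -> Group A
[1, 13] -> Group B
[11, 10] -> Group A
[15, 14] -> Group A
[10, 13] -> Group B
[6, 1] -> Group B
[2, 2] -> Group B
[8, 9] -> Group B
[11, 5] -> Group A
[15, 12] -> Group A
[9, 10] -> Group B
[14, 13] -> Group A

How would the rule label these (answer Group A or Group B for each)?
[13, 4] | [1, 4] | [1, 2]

Group A, Group B, Group B

The simplest hypothesis consistent with all the labels is: first ≥ 11.
[13, 4] — first 13, hence Group A.
[1, 4] — first 1, hence Group B.
[1, 2] — first 1, hence Group B.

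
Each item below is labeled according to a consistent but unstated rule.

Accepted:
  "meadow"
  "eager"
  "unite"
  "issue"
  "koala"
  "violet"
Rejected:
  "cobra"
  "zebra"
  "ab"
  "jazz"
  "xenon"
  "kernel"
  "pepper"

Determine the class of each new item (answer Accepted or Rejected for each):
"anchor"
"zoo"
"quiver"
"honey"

The distinguishing property — has ≥ 3 vowels — holds for all the 'Accepted' cases and none of the 'Rejected' cases.
"anchor": 2 vowels, does not satisfy this → Rejected. "zoo": 2 vowels, does not satisfy this → Rejected. "quiver": 3 vowels, has this property → Accepted. "honey": 2 vowels, does not satisfy this → Rejected.

Rejected, Rejected, Accepted, Rejected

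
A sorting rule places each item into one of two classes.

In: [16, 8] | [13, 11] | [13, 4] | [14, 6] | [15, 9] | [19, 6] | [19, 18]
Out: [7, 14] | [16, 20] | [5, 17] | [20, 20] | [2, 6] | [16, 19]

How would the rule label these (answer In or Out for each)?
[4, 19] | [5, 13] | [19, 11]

Every 'In' example satisfies: first > second. None of the 'Out' examples do.
Out: [4, 19], since 4 < 19.
Out: [5, 13], since 5 < 13.
In: [19, 11], since 19 > 11.

Out, Out, In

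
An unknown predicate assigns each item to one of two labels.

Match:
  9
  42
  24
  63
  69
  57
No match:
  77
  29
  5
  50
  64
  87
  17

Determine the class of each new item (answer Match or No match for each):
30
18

Match, Match

'Match' ⟺ multiple of 3 AND at most 69.
30: 30 = 3·10, 30 ≤ 69 — meets the rule, so Match.
18: 18 = 3·6, 18 ≤ 69 — meets the rule, so Match.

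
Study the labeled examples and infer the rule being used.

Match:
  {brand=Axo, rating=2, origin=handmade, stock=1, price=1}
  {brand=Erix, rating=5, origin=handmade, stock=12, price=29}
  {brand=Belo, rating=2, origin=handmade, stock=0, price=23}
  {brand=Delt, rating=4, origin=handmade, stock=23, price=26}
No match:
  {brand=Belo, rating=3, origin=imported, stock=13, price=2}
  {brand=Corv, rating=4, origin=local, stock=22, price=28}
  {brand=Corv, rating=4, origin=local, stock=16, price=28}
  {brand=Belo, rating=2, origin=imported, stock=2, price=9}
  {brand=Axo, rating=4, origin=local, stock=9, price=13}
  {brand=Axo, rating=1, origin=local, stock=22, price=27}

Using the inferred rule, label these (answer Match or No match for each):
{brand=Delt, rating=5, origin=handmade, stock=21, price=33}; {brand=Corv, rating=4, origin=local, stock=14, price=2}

Match, No match

The classifier is using: origin is handmade.
{brand=Delt, rating=5, origin=handmade, stock=21, price=33}: origin is handmade, satisfies this → Match.
{brand=Corv, rating=4, origin=local, stock=14, price=2}: origin is local, does not satisfy this → No match.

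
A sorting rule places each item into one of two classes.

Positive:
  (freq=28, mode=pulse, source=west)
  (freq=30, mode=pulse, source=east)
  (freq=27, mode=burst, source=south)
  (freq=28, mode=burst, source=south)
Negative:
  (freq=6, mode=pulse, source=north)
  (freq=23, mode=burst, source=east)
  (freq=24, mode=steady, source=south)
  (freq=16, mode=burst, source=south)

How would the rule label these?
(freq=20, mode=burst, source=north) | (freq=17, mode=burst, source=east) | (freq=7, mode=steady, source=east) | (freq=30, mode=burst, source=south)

Negative, Negative, Negative, Positive

The common property of the 'Positive' items is: freq ≥ 27. No 'Negative' item has it.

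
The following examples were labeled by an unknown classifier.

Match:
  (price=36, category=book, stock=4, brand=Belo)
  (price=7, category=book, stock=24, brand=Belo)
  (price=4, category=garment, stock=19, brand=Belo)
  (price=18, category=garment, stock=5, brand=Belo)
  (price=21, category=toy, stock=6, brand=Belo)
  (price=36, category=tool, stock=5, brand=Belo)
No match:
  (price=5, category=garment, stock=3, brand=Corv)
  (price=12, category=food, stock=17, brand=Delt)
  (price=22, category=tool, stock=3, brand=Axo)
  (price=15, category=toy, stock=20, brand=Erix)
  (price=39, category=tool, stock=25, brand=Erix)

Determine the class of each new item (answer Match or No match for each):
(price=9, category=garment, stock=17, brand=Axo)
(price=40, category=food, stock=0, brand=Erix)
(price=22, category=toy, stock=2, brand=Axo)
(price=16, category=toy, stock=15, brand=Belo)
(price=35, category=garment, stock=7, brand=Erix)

A rule that fits every label: brand is Belo — true of each 'Match' example, false of each 'No match' one.
(price=9, category=garment, stock=17, brand=Axo) — brand is Axo, hence No match.
(price=40, category=food, stock=0, brand=Erix) — brand is Erix, hence No match.
(price=22, category=toy, stock=2, brand=Axo) — brand is Axo, hence No match.
(price=16, category=toy, stock=15, brand=Belo) — brand is Belo, hence Match.
(price=35, category=garment, stock=7, brand=Erix) — brand is Erix, hence No match.

No match, No match, No match, Match, No match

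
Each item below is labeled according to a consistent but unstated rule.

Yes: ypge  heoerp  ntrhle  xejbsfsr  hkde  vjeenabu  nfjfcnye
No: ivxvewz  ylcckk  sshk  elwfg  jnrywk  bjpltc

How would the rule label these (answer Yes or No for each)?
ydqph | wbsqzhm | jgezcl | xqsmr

No, No, Yes, No

The pattern is that an item is 'Yes' exactly when: even length AND contains 'e'.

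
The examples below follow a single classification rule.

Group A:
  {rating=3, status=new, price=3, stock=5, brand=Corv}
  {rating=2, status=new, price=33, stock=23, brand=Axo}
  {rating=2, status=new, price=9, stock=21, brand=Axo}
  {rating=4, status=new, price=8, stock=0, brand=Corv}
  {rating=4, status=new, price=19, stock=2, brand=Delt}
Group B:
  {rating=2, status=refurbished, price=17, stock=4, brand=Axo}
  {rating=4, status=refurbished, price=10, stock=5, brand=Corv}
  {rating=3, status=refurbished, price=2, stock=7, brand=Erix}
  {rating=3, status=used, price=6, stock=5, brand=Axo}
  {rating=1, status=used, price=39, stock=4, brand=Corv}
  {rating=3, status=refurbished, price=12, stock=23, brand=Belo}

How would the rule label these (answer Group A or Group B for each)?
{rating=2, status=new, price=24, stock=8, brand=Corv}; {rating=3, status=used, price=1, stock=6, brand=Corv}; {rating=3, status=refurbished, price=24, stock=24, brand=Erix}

Group A, Group B, Group B

Comparing the two groups points to one rule — status is new.
{rating=2, status=new, price=24, stock=8, brand=Corv}: Group A (status is new). {rating=3, status=used, price=1, stock=6, brand=Corv}: Group B (status is used). {rating=3, status=refurbished, price=24, stock=24, brand=Erix}: Group B (status is refurbished).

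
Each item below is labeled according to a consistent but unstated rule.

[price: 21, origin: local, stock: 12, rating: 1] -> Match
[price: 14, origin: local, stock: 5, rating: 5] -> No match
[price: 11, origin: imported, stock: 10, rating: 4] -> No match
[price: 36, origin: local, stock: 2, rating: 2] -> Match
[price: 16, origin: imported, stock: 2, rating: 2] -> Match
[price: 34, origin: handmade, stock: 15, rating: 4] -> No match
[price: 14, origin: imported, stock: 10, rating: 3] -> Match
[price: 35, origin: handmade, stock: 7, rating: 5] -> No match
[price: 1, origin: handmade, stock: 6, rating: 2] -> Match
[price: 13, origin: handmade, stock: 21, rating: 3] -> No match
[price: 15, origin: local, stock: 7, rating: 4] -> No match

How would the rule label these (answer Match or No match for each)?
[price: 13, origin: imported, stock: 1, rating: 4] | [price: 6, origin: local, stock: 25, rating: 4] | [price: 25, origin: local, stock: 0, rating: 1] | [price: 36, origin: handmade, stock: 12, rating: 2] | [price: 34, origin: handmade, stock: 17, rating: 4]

Rule: rating ≤ 3 AND stock ≤ 12. This holds for each 'Match' example and fails for each 'No match' one.
No match: [price: 13, origin: imported, stock: 1, rating: 4], since rating = 4, stock = 1.
No match: [price: 6, origin: local, stock: 25, rating: 4], since rating = 4, stock = 25.
Match: [price: 25, origin: local, stock: 0, rating: 1], since rating = 1, stock = 0.
Match: [price: 36, origin: handmade, stock: 12, rating: 2], since rating = 2, stock = 12.
No match: [price: 34, origin: handmade, stock: 17, rating: 4], since rating = 4, stock = 17.

No match, No match, Match, Match, No match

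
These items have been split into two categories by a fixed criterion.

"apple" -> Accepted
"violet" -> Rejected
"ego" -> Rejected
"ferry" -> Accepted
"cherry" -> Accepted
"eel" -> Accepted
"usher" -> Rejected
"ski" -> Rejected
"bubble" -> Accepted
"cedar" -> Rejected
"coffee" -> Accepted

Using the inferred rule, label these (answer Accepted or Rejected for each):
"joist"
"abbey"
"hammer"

Rejected, Accepted, Accepted

The pattern is that an item is 'Accepted' exactly when: has a double letter.
"joist": no doubled letter — does not satisfy this, so Rejected.
"abbey": 'bb' doubled — satisfies this, so Accepted.
"hammer": 'mm' doubled — satisfies this, so Accepted.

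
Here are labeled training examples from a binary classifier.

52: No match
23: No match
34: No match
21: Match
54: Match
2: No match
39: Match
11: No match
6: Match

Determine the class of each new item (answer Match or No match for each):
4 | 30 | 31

No match, Match, No match

Looking at the examples, the only property every 'Match' case has and every 'No match' case lacks is: multiple of 3.
4 — 4 = 3·1 + 1, hence No match. 30 — 30 = 3·10, hence Match. 31 — 31 = 3·10 + 1, hence No match.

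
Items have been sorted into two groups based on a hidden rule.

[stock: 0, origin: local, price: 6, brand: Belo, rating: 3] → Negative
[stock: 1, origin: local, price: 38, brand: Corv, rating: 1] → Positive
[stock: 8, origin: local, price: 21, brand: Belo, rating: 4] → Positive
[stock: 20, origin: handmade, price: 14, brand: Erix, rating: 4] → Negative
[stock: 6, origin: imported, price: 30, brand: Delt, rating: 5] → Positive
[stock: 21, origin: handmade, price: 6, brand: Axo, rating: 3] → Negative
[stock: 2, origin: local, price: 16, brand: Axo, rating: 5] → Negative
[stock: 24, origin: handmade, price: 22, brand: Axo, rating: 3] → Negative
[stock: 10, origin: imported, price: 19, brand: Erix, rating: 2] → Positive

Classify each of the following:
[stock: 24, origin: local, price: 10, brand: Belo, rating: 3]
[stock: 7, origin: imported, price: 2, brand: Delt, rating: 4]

'Positive' ⟺ stock ≤ 10 AND price ≥ 19.

Negative, Negative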